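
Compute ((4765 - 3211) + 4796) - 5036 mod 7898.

4765 - 3211 = 1554
1554 + 4796 = 6350
6350 - 5036 = 1314

1314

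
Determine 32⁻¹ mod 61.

21

Run the extended Euclidean algorithm:
61 = 1·32 + 29
32 = 1·29 + 3
29 = 9·3 + 2
3 = 1·2 + 1
2 = 2·1 + 0
gcd(32, 61) = 1, so the inverse exists.
Back-substitute for 1:
1 = 1·3 − 1·2
  = −1·29 + 10·3
  = 10·32 − 11·29
  = −11·61 + 21·32
So 32⁻¹ ≡ 21 (mod 61).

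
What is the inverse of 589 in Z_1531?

Run the extended Euclidean algorithm:
1531 = 2·589 + 353
589 = 1·353 + 236
353 = 1·236 + 117
236 = 2·117 + 2
117 = 58·2 + 1
2 = 2·1 + 0
gcd(589, 1531) = 1, so the inverse exists.
Back-substitute for 1:
1 = 1·117 − 58·2
  = −58·236 + 117·117
  = 117·353 − 175·236
  = −175·589 + 292·353
  = 292·1531 − 759·589
So 589⁻¹ ≡ −759 ≡ 772 (mod 1531).

772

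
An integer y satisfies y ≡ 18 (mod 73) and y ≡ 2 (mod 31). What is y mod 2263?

529

73⁻¹ mod 31: 73*17 ≡ 1 (mod 31), so 73⁻¹ ≡ 17.
y = 18 + 73*((2 − 18)*17 mod 31) = 18 + 73*7 = 529.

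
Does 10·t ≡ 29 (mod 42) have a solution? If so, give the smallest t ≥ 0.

gcd(10, 42) = 2, and 2 does not divide 29.
So the congruence has no solution.

no solution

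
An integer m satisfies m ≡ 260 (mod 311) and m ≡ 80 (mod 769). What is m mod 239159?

311⁻¹ mod 769: 311×136 ≡ 1 (mod 769), so 311⁻¹ ≡ 136.
m = 260 + 311×((80 − 260)×136 mod 769) = 260 + 311×128 = 40068.
Check: 40068 mod 311 = 260, 40068 mod 769 = 80. ✓

40068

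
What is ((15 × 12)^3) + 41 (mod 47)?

46

15 × 12 = 180 ≡ 39 (mod 47)
(39)^3 ≡ 5 (mod 47)
5 + 41 = 46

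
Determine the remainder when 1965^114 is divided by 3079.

Using repeated squaring:
114 in binary is 1110010, i.e. 114 = 64 + 32 + 16 + 2.
1965^1 ≡ 1965 (mod 3079)
1965^2 ≡ 1965^2 = 3861225 ≡ 159 (mod 3079)
1965^4 ≡ 159^2 = 25281 ≡ 649 (mod 3079)
1965^8 ≡ 649^2 = 421201 ≡ 2457 (mod 3079)
1965^16 ≡ 2457^2 = 6036849 ≡ 2009 (mod 3079)
1965^32 ≡ 2009^2 = 4036081 ≡ 2591 (mod 3079)
1965^64 ≡ 2591^2 = 6713281 ≡ 1061 (mod 3079)
1965^114 = 1965^64 × 1965^32 × 1965^16 × 1965^2 ≡ 1061 × 2591 × 2009 × 159 (mod 3079).
Accumulate the product:
1061 × 2591 = 2749051 ≡ 2583
2583 × 2009 = 5189247 ≡ 1132
1132 × 159 = 179988 ≡ 1406

1406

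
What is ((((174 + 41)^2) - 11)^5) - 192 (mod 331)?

174 + 41 = 215
(215)^2 ≡ 216 (mod 331)
216 - 11 = 205
(205)^5 ≡ 61 (mod 331)
61 - 192 = -131 ≡ 200 (mod 331)

200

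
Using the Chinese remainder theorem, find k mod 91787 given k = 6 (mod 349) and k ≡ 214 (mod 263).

11523

349⁻¹ mod 263: 349*52 ≡ 1 (mod 263), so 349⁻¹ ≡ 52.
k = 6 + 349*((214 − 6)*52 mod 263) = 6 + 349*33 = 11523.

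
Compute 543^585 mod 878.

663

Using repeated squaring:
585 in binary is 1001001001, i.e. 585 = 512 + 64 + 8 + 1.
543^1 ≡ 543 (mod 878)
543^2 ≡ 543^2 = 294849 ≡ 719 (mod 878)
543^4 ≡ 719^2 = 516961 ≡ 697 (mod 878)
543^8 ≡ 697^2 = 485809 ≡ 275 (mod 878)
543^16 ≡ 275^2 = 75625 ≡ 117 (mod 878)
543^32 ≡ 117^2 = 13689 ≡ 519 (mod 878)
543^64 ≡ 519^2 = 269361 ≡ 693 (mod 878)
543^128 ≡ 693^2 = 480249 ≡ 861 (mod 878)
543^256 ≡ 861^2 = 741321 ≡ 289 (mod 878)
543^512 ≡ 289^2 = 83521 ≡ 111 (mod 878)
543^585 = 543^512 · 543^64 · 543^8 · 543^1 ≡ 111 · 693 · 275 · 543 (mod 878).
Accumulate the product:
111 · 693 = 76923 ≡ 537
537 · 275 = 147675 ≡ 171
171 · 543 = 92853 ≡ 663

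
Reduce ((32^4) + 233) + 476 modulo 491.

18

(32)^4 ≡ 291 (mod 491)
291 + 233 = 524 ≡ 33 (mod 491)
33 + 476 = 509 ≡ 18 (mod 491)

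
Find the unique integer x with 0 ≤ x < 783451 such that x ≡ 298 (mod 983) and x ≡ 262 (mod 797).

505560

983⁻¹ mod 797: 983×30 ≡ 1 (mod 797), so 983⁻¹ ≡ 30.
x = 298 + 983×((262 − 298)×30 mod 797) = 298 + 983×514 = 505560.
Check: 505560 mod 983 = 298, 505560 mod 797 = 262. ✓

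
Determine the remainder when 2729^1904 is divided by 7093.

1904 in binary is 11101110000, i.e. 1904 = 1024 + 512 + 256 + 64 + 32 + 16.
2729^1 ≡ 2729 (mod 7093)
2729^2 ≡ 2729^2 = 7447441 ≡ 6884 (mod 7093)
2729^4 ≡ 6884^2 = 47389456 ≡ 1123 (mod 7093)
2729^8 ≡ 1123^2 = 1261129 ≡ 5668 (mod 7093)
2729^16 ≡ 5668^2 = 32126224 ≡ 2027 (mod 7093)
2729^32 ≡ 2027^2 = 4108729 ≡ 1882 (mod 7093)
2729^64 ≡ 1882^2 = 3541924 ≡ 2517 (mod 7093)
2729^128 ≡ 2517^2 = 6335289 ≡ 1240 (mod 7093)
2729^256 ≡ 1240^2 = 1537600 ≡ 5512 (mod 7093)
2729^512 ≡ 5512^2 = 30382144 ≡ 2825 (mod 7093)
2729^1024 ≡ 2825^2 = 7980625 ≡ 1000 (mod 7093)
2729^1904 = 2729^1024 * 2729^512 * 2729^256 * 2729^64 * 2729^32 * 2729^16 ≡ 1000 * 2825 * 5512 * 2517 * 1882 * 2027 (mod 7093).
Accumulate the product:
1000 * 2825 = 2825000 ≡ 1986
1986 * 5512 = 10946832 ≡ 2333
2333 * 2517 = 5872161 ≡ 6250
6250 * 1882 = 11762500 ≡ 2306
2306 * 2027 = 4674262 ≡ 7068

7068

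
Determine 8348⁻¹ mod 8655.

8655 = 1×8348 + 307
8348 = 27×307 + 59
307 = 5×59 + 12
59 = 4×12 + 11
12 = 1×11 + 1
11 = 11×1 + 0
gcd(8348, 8655) = 1, so the inverse exists.
Back-substitute for 1:
1 = 1×12 − 1×11
  = −1×59 + 5×12
  = 5×307 − 26×59
  = −26×8348 + 707×307
  = 707×8655 − 733×8348
So 8348⁻¹ ≡ −733 ≡ 7922 (mod 8655).

7922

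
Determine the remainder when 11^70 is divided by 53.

16

Using repeated squaring:
11^1 ≡ 11 (mod 53)
11^2 ≡ 11^2 = 121 ≡ 15 (mod 53)
11^4 ≡ 15^2 = 225 ≡ 13 (mod 53)
11^8 ≡ 13^2 = 169 ≡ 10 (mod 53)
11^16 ≡ 10^2 = 100 ≡ 47 (mod 53)
11^32 ≡ 47^2 = 2209 ≡ 36 (mod 53)
11^64 ≡ 36^2 = 1296 ≡ 24 (mod 53)
11^70 = 11^64 · 11^4 · 11^2 ≡ 24 · 13 · 15 (mod 53).
Accumulate the product:
24 · 13 = 312 ≡ 47
47 · 15 = 705 ≡ 16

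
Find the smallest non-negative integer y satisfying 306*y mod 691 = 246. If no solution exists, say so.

gcd(306, 691) = 1, so a unique solution mod 691 exists.
306⁻¹ ≡ 621 (mod 691).
y ≡ 621*246 ≡ 55 (mod 691).

55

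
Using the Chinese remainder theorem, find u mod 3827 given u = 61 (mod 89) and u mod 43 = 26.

89⁻¹ mod 43: 89×29 ≡ 1 (mod 43), so 89⁻¹ ≡ 29.
u = 61 + 89×((26 − 61)×29 mod 43) = 61 + 89×17 = 1574.

1574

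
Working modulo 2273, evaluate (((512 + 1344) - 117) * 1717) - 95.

1319

512 + 1344 = 1856
1856 - 117 = 1739
1739 * 1717 = 2985863 ≡ 1414 (mod 2273)
1414 - 95 = 1319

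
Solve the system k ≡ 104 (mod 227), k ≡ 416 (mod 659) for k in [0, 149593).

91358

227⁻¹ mod 659: 227·90 ≡ 1 (mod 659), so 227⁻¹ ≡ 90.
k = 104 + 227·((416 − 104)·90 mod 659) = 104 + 227·402 = 91358.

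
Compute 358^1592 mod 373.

Compute successive squares:
358^1 ≡ 358 (mod 373)
358^2 ≡ 358^2 = 128164 ≡ 225 (mod 373)
358^4 ≡ 225^2 = 50625 ≡ 270 (mod 373)
358^8 ≡ 270^2 = 72900 ≡ 165 (mod 373)
358^16 ≡ 165^2 = 27225 ≡ 369 (mod 373)
358^32 ≡ 369^2 = 136161 ≡ 16 (mod 373)
358^64 ≡ 16^2 = 256 (mod 373)
358^128 ≡ 256^2 = 65536 ≡ 261 (mod 373)
358^256 ≡ 261^2 = 68121 ≡ 235 (mod 373)
358^512 ≡ 235^2 = 55225 ≡ 21 (mod 373)
358^1024 ≡ 21^2 = 441 ≡ 68 (mod 373)
358^1592 = 358^1024 · 358^512 · 358^32 · 358^16 · 358^8 ≡ 68 · 21 · 16 · 369 · 165 (mod 373).
Accumulate the product:
68 · 21 = 1428 ≡ 309
309 · 16 = 4944 ≡ 95
95 · 369 = 35055 ≡ 366
366 · 165 = 60390 ≡ 337

337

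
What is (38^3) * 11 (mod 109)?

59

(38)^3 ≡ 45 (mod 109)
45 * 11 = 495 ≡ 59 (mod 109)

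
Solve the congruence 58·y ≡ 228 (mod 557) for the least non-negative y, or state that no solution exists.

gcd(58, 557) = 1, so a unique solution mod 557 exists.
58⁻¹ ≡ 509 (mod 557).
y ≡ 509·228 ≡ 196 (mod 557).

196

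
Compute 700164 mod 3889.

144

700164 = 180·3889 + 144, so 700164 ≡ 144 (mod 3889).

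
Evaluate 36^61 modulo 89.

Using repeated squaring:
36^1 ≡ 36 (mod 89)
36^2 ≡ 36^2 = 1296 ≡ 50 (mod 89)
36^4 ≡ 50^2 = 2500 ≡ 8 (mod 89)
36^8 ≡ 8^2 = 64 (mod 89)
36^16 ≡ 64^2 = 4096 ≡ 2 (mod 89)
36^32 ≡ 2^2 = 4 (mod 89)
36^61 = 36^32 × 36^16 × 36^8 × 36^4 × 36^1 ≡ 4 × 2 × 64 × 8 × 36 (mod 89).
Accumulate the product:
4 × 2 = 8
8 × 64 = 512 ≡ 67
67 × 8 = 536 ≡ 2
2 × 36 = 72

72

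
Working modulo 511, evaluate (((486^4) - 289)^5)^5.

478

(486)^4 ≡ 221 (mod 511)
221 - 289 = -68 ≡ 443 (mod 511)
(443)^5 ≡ 424 (mod 511)
(424)^5 ≡ 478 (mod 511)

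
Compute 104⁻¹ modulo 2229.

Apply the Euclidean algorithm and back-substitute:
2229 = 21×104 + 45
104 = 2×45 + 14
45 = 3×14 + 3
14 = 4×3 + 2
3 = 1×2 + 1
2 = 2×1 + 0
gcd(104, 2229) = 1, so the inverse exists.
Bézout: 1 = 37×2229 − 793×104.
So 104⁻¹ ≡ −793 ≡ 1436 (mod 2229).

1436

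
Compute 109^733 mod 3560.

3429

733 in binary is 1011011101, i.e. 733 = 512 + 128 + 64 + 16 + 8 + 4 + 1.
109^1 ≡ 109 (mod 3560)
109^2 ≡ 109^2 = 11881 ≡ 1201 (mod 3560)
109^4 ≡ 1201^2 = 1442401 ≡ 601 (mod 3560)
109^8 ≡ 601^2 = 361201 ≡ 1641 (mod 3560)
109^16 ≡ 1641^2 = 2692881 ≡ 1521 (mod 3560)
109^32 ≡ 1521^2 = 2313441 ≡ 3001 (mod 3560)
109^64 ≡ 3001^2 = 9006001 ≡ 2761 (mod 3560)
109^128 ≡ 2761^2 = 7623121 ≡ 1161 (mod 3560)
109^256 ≡ 1161^2 = 1347921 ≡ 2241 (mod 3560)
109^512 ≡ 2241^2 = 5022081 ≡ 2481 (mod 3560)
109^733 = 109^512 × 109^128 × 109^64 × 109^16 × 109^8 × 109^4 × 109^1 ≡ 2481 × 1161 × 2761 × 1521 × 1641 × 601 × 109 (mod 3560).
Accumulate the product:
2481 × 1161 = 2880441 ≡ 401
401 × 2761 = 1107161 ≡ 1
1 × 1521 = 1521
1521 × 1641 = 2495961 ≡ 401
401 × 601 = 241001 ≡ 2481
2481 × 109 = 270429 ≡ 3429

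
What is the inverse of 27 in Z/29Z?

29 = 1×27 + 2
27 = 13×2 + 1
2 = 2×1 + 0
gcd(27, 29) = 1, so the inverse exists.
Bézout: 1 = −13×29 + 14×27.
So 27⁻¹ ≡ 14 (mod 29).

14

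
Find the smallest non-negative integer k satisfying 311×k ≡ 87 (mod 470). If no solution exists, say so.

97

gcd(311, 470) = 1, so a unique solution mod 470 exists.
311⁻¹ ≡ 201 (mod 470).
k ≡ 201×87 ≡ 97 (mod 470).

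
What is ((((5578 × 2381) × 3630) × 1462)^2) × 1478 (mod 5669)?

5578 × 2381 = 13281218 ≡ 4420 (mod 5669)
4420 × 3630 = 16044600 ≡ 1330 (mod 5669)
1330 × 1462 = 1944460 ≡ 5662 (mod 5669)
(5662)^2 ≡ 49 (mod 5669)
49 × 1478 = 72422 ≡ 4394 (mod 5669)

4394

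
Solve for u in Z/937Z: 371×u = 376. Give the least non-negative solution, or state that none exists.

49

gcd(371, 937) = 1, so a unique solution mod 937 exists.
371⁻¹ ≡ 197 (mod 937).
u ≡ 197×376 ≡ 49 (mod 937).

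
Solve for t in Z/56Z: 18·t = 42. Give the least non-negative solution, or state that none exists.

21

gcd(18, 56) = 2, and 2 | 42, so solutions exist.
Divide through by 2: 9·t ≡ 21 (mod 28).
9⁻¹ ≡ 25 (mod 28).
t ≡ 25·21 ≡ 21 (mod 28).
The smallest non-negative solution is t = 21.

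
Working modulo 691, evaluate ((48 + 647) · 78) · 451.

48 + 647 = 695 ≡ 4 (mod 691)
4 · 78 = 312
312 · 451 = 140712 ≡ 439 (mod 691)

439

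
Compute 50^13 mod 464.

272

13 in binary is 1101, i.e. 13 = 8 + 4 + 1.
50^1 ≡ 50 (mod 464)
50^2 ≡ 50^2 = 2500 ≡ 180 (mod 464)
50^4 ≡ 180^2 = 32400 ≡ 384 (mod 464)
50^8 ≡ 384^2 = 147456 ≡ 368 (mod 464)
50^13 = 50^8 * 50^4 * 50^1 ≡ 368 * 384 * 50 (mod 464).
Accumulate the product:
368 * 384 = 141312 ≡ 256
256 * 50 = 12800 ≡ 272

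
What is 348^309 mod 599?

229

Compute successive squares:
309 in binary is 100110101, i.e. 309 = 256 + 32 + 16 + 4 + 1.
348^1 ≡ 348 (mod 599)
348^2 ≡ 348^2 = 121104 ≡ 106 (mod 599)
348^4 ≡ 106^2 = 11236 ≡ 454 (mod 599)
348^8 ≡ 454^2 = 206116 ≡ 60 (mod 599)
348^16 ≡ 60^2 = 3600 ≡ 6 (mod 599)
348^32 ≡ 6^2 = 36 (mod 599)
348^64 ≡ 36^2 = 1296 ≡ 98 (mod 599)
348^128 ≡ 98^2 = 9604 ≡ 20 (mod 599)
348^256 ≡ 20^2 = 400 (mod 599)
348^309 = 348^256 · 348^32 · 348^16 · 348^4 · 348^1 ≡ 400 · 36 · 6 · 454 · 348 (mod 599).
Accumulate the product:
400 · 36 = 14400 ≡ 24
24 · 6 = 144
144 · 454 = 65376 ≡ 85
85 · 348 = 29580 ≡ 229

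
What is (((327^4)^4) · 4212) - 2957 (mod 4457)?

1483

(327)^4 ≡ 1521 (mod 4457)
(1521)^4 ≡ 4166 (mod 4457)
4166 · 4212 = 17547192 ≡ 4440 (mod 4457)
4440 - 2957 = 1483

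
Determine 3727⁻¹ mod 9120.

2863

9120 = 2×3727 + 1666
3727 = 2×1666 + 395
1666 = 4×395 + 86
395 = 4×86 + 51
86 = 1×51 + 35
51 = 1×35 + 16
35 = 2×16 + 3
16 = 5×3 + 1
3 = 3×1 + 0
gcd(3727, 9120) = 1, so the inverse exists.
Back-substitute for 1:
1 = 1×16 − 5×3
  = −5×35 + 11×16
  = 11×51 − 16×35
  = −16×86 + 27×51
  = 27×395 − 124×86
  = −124×1666 + 523×395
  = 523×3727 − 1170×1666
  = −1170×9120 + 2863×3727
So 3727⁻¹ ≡ 2863 (mod 9120).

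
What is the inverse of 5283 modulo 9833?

2911

By the extended Euclidean algorithm:
9833 = 1·5283 + 4550
5283 = 1·4550 + 733
4550 = 6·733 + 152
733 = 4·152 + 125
152 = 1·125 + 27
125 = 4·27 + 17
27 = 1·17 + 10
17 = 1·10 + 7
10 = 1·7 + 3
7 = 2·3 + 1
3 = 3·1 + 0
gcd(5283, 9833) = 1, so the inverse exists.
Bézout: 1 = −1564·9833 + 2911·5283.
So 5283⁻¹ ≡ 2911 (mod 9833).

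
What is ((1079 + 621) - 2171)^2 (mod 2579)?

1079 + 621 = 1700
1700 - 2171 = -471 ≡ 2108 (mod 2579)
(2108)^2 ≡ 47 (mod 2579)

47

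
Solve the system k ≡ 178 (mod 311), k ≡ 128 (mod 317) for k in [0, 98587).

311⁻¹ mod 317: 311·264 ≡ 1 (mod 317), so 311⁻¹ ≡ 264.
k = 178 + 311·((128 − 178)·264 mod 317) = 178 + 311·114 = 35632.
Check: 35632 mod 311 = 178, 35632 mod 317 = 128. ✓

35632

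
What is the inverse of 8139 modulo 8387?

Run the extended Euclidean algorithm:
8387 = 1·8139 + 248
8139 = 32·248 + 203
248 = 1·203 + 45
203 = 4·45 + 23
45 = 1·23 + 22
23 = 1·22 + 1
22 = 22·1 + 0
gcd(8139, 8387) = 1, so the inverse exists.
Bézout: 1 = −361·8387 + 372·8139.
So 8139⁻¹ ≡ 372 (mod 8387).

372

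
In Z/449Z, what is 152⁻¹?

By the extended Euclidean algorithm:
449 = 2*152 + 145
152 = 1*145 + 7
145 = 20*7 + 5
7 = 1*5 + 2
5 = 2*2 + 1
2 = 2*1 + 0
gcd(152, 449) = 1, so the inverse exists.
Back-substitute for 1:
1 = 1*5 − 2*2
  = −2*7 + 3*5
  = 3*145 − 62*7
  = −62*152 + 65*145
  = 65*449 − 192*152
So 152⁻¹ ≡ −192 ≡ 257 (mod 449).

257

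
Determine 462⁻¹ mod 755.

By the extended Euclidean algorithm:
755 = 1×462 + 293
462 = 1×293 + 169
293 = 1×169 + 124
169 = 1×124 + 45
124 = 2×45 + 34
45 = 1×34 + 11
34 = 3×11 + 1
11 = 11×1 + 0
gcd(462, 755) = 1, so the inverse exists.
Back-substitute for 1:
1 = 1×34 − 3×11
  = −3×45 + 4×34
  = 4×124 − 11×45
  = −11×169 + 15×124
  = 15×293 − 26×169
  = −26×462 + 41×293
  = 41×755 − 67×462
So 462⁻¹ ≡ −67 ≡ 688 (mod 755).

688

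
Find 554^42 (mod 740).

42 in binary is 101010, i.e. 42 = 32 + 8 + 2.
554^1 ≡ 554 (mod 740)
554^2 ≡ 554^2 = 306916 ≡ 556 (mod 740)
554^4 ≡ 556^2 = 309136 ≡ 556 (mod 740)
554^8 ≡ 556^2 = 309136 ≡ 556 (mod 740)
554^16 ≡ 556^2 = 309136 ≡ 556 (mod 740)
554^32 ≡ 556^2 = 309136 ≡ 556 (mod 740)
554^42 = 554^32 * 554^8 * 554^2 ≡ 556 * 556 * 556 (mod 740).
Accumulate the product:
556 * 556 = 309136 ≡ 556
556 * 556 = 309136 ≡ 556

556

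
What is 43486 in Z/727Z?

43486 = 59×727 + 593, so 43486 ≡ 593 (mod 727).

593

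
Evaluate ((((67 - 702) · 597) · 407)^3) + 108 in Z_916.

67 - 702 = -635 ≡ 281 (mod 916)
281 · 597 = 167757 ≡ 129 (mod 916)
129 · 407 = 52503 ≡ 291 (mod 916)
(291)^3 ≡ 855 (mod 916)
855 + 108 = 963 ≡ 47 (mod 916)

47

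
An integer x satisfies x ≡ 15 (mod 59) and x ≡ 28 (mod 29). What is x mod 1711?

782

59⁻¹ mod 29: 59×1 ≡ 1 (mod 29), so 59⁻¹ ≡ 1.
x = 15 + 59×((28 − 15)×1 mod 29) = 15 + 59×13 = 782.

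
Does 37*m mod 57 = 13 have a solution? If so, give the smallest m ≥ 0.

gcd(37, 57) = 1, so a unique solution mod 57 exists.
37⁻¹ ≡ 37 (mod 57).
m ≡ 37*13 ≡ 25 (mod 57).

25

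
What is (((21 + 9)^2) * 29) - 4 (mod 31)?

25

21 + 9 = 30
(30)^2 ≡ 1 (mod 31)
1 * 29 = 29
29 - 4 = 25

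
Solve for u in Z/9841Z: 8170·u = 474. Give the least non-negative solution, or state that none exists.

gcd(8170, 9841) = 1, so a unique solution mod 9841 exists.
8170⁻¹ ≡ 1649 (mod 9841).
u ≡ 1649·474 ≡ 4187 (mod 9841).

4187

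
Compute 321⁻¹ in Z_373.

208

Run the extended Euclidean algorithm:
373 = 1·321 + 52
321 = 6·52 + 9
52 = 5·9 + 7
9 = 1·7 + 2
7 = 3·2 + 1
2 = 2·1 + 0
gcd(321, 373) = 1, so the inverse exists.
Back-substitute for 1:
1 = 1·7 − 3·2
  = −3·9 + 4·7
  = 4·52 − 23·9
  = −23·321 + 142·52
  = 142·373 − 165·321
So 321⁻¹ ≡ −165 ≡ 208 (mod 373).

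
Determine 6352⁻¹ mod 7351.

7351 = 1×6352 + 999
6352 = 6×999 + 358
999 = 2×358 + 283
358 = 1×283 + 75
283 = 3×75 + 58
75 = 1×58 + 17
58 = 3×17 + 7
17 = 2×7 + 3
7 = 2×3 + 1
3 = 3×1 + 0
gcd(6352, 7351) = 1, so the inverse exists.
Back-substitute for 1:
1 = 1×7 − 2×3
  = −2×17 + 5×7
  = 5×58 − 17×17
  = −17×75 + 22×58
  = 22×283 − 83×75
  = −83×358 + 105×283
  = 105×999 − 293×358
  = −293×6352 + 1863×999
  = 1863×7351 − 2156×6352
So 6352⁻¹ ≡ −2156 ≡ 5195 (mod 7351).

5195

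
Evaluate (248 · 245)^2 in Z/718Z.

248 · 245 = 60760 ≡ 448 (mod 718)
(448)^2 ≡ 382 (mod 718)

382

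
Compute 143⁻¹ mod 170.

Run the extended Euclidean algorithm:
170 = 1×143 + 27
143 = 5×27 + 8
27 = 3×8 + 3
8 = 2×3 + 2
3 = 1×2 + 1
2 = 2×1 + 0
gcd(143, 170) = 1, so the inverse exists.
Back-substitute for 1:
1 = 1×3 − 1×2
  = −1×8 + 3×3
  = 3×27 − 10×8
  = −10×143 + 53×27
  = 53×170 − 63×143
So 143⁻¹ ≡ −63 ≡ 107 (mod 170).

107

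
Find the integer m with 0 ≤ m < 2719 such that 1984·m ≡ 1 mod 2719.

1624

Run the extended Euclidean algorithm:
2719 = 1·1984 + 735
1984 = 2·735 + 514
735 = 1·514 + 221
514 = 2·221 + 72
221 = 3·72 + 5
72 = 14·5 + 2
5 = 2·2 + 1
2 = 2·1 + 0
gcd(1984, 2719) = 1, so the inverse exists.
Back-substitute for 1:
1 = 1·5 − 2·2
  = −2·72 + 29·5
  = 29·221 − 89·72
  = −89·514 + 207·221
  = 207·735 − 296·514
  = −296·1984 + 799·735
  = 799·2719 − 1095·1984
So 1984⁻¹ ≡ −1095 ≡ 1624 (mod 2719).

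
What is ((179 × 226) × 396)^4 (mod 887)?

33

179 × 226 = 40454 ≡ 539 (mod 887)
539 × 396 = 213444 ≡ 564 (mod 887)
(564)^4 ≡ 33 (mod 887)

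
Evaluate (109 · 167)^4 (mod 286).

159

109 · 167 = 18203 ≡ 185 (mod 286)
(185)^4 ≡ 159 (mod 286)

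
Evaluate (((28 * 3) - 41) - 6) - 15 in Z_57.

22

28 * 3 = 84 ≡ 27 (mod 57)
27 - 41 = -14 ≡ 43 (mod 57)
43 - 6 = 37
37 - 15 = 22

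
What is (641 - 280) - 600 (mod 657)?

418

641 - 280 = 361
361 - 600 = -239 ≡ 418 (mod 657)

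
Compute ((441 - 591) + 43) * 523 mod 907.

441 - 591 = -150 ≡ 757 (mod 907)
757 + 43 = 800
800 * 523 = 418400 ≡ 273 (mod 907)

273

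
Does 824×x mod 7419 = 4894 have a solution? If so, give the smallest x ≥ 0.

5102

gcd(824, 7419) = 1, so a unique solution mod 7419 exists.
824⁻¹ ≡ 4943 (mod 7419).
x ≡ 4943×4894 ≡ 5102 (mod 7419).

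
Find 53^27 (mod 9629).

7197

Compute successive squares:
53^1 ≡ 53 (mod 9629)
53^2 ≡ 53^2 = 2809 (mod 9629)
53^4 ≡ 2809^2 = 7890481 ≡ 4330 (mod 9629)
53^8 ≡ 4330^2 = 18748900 ≡ 1237 (mod 9629)
53^16 ≡ 1237^2 = 1530169 ≡ 8787 (mod 9629)
53^27 = 53^16 × 53^8 × 53^2 × 53^1 ≡ 8787 × 1237 × 2809 × 53 (mod 9629).
Accumulate the product:
8787 × 1237 = 10869519 ≡ 8007
8007 × 2809 = 22491663 ≡ 7948
7948 × 53 = 421244 ≡ 7197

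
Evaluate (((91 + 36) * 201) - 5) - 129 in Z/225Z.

193

91 + 36 = 127
127 * 201 = 25527 ≡ 102 (mod 225)
102 - 5 = 97
97 - 129 = -32 ≡ 193 (mod 225)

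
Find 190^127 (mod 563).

86

Using repeated squaring:
127 in binary is 1111111, i.e. 127 = 64 + 32 + 16 + 8 + 4 + 2 + 1.
190^1 ≡ 190 (mod 563)
190^2 ≡ 190^2 = 36100 ≡ 68 (mod 563)
190^4 ≡ 68^2 = 4624 ≡ 120 (mod 563)
190^8 ≡ 120^2 = 14400 ≡ 325 (mod 563)
190^16 ≡ 325^2 = 105625 ≡ 344 (mod 563)
190^32 ≡ 344^2 = 118336 ≡ 106 (mod 563)
190^64 ≡ 106^2 = 11236 ≡ 539 (mod 563)
190^127 = 190^64 * 190^32 * 190^16 * 190^8 * 190^4 * 190^2 * 190^1 ≡ 539 * 106 * 344 * 325 * 120 * 68 * 190 (mod 563).
Accumulate the product:
539 * 106 = 57134 ≡ 271
271 * 344 = 93224 ≡ 329
329 * 325 = 106925 ≡ 518
518 * 120 = 62160 ≡ 230
230 * 68 = 15640 ≡ 439
439 * 190 = 83410 ≡ 86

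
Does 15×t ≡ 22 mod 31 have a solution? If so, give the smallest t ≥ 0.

gcd(15, 31) = 1, so a unique solution mod 31 exists.
15⁻¹ ≡ 29 (mod 31).
t ≡ 29×22 ≡ 18 (mod 31).

18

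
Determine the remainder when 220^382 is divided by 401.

By square-and-multiply:
382 in binary is 101111110, i.e. 382 = 256 + 64 + 32 + 16 + 8 + 4 + 2.
220^1 ≡ 220 (mod 401)
220^2 ≡ 220^2 = 48400 ≡ 280 (mod 401)
220^4 ≡ 280^2 = 78400 ≡ 205 (mod 401)
220^8 ≡ 205^2 = 42025 ≡ 321 (mod 401)
220^16 ≡ 321^2 = 103041 ≡ 385 (mod 401)
220^32 ≡ 385^2 = 148225 ≡ 256 (mod 401)
220^64 ≡ 256^2 = 65536 ≡ 173 (mod 401)
220^128 ≡ 173^2 = 29929 ≡ 255 (mod 401)
220^256 ≡ 255^2 = 65025 ≡ 63 (mod 401)
220^382 = 220^256 · 220^64 · 220^32 · 220^16 · 220^8 · 220^4 · 220^2 ≡ 63 · 173 · 256 · 385 · 321 · 205 · 280 (mod 401).
Accumulate the product:
63 · 173 = 10899 ≡ 72
72 · 256 = 18432 ≡ 387
387 · 385 = 148995 ≡ 224
224 · 321 = 71904 ≡ 125
125 · 205 = 25625 ≡ 362
362 · 280 = 101360 ≡ 308

308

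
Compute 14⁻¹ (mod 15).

Apply the Euclidean algorithm and back-substitute:
15 = 1×14 + 1
14 = 14×1 + 0
gcd(14, 15) = 1, so the inverse exists.
Back-substitute for 1:
1 = 1×15 − 1×14
So 14⁻¹ ≡ −1 ≡ 14 (mod 15).

14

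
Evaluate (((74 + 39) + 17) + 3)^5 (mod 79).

74 + 39 = 113 ≡ 34 (mod 79)
34 + 17 = 51
51 + 3 = 54
(54)^5 ≡ 39 (mod 79)

39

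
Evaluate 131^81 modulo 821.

164

By square-and-multiply:
81 in binary is 1010001, i.e. 81 = 64 + 16 + 1.
131^1 ≡ 131 (mod 821)
131^2 ≡ 131^2 = 17161 ≡ 741 (mod 821)
131^4 ≡ 741^2 = 549081 ≡ 653 (mod 821)
131^8 ≡ 653^2 = 426409 ≡ 310 (mod 821)
131^16 ≡ 310^2 = 96100 ≡ 43 (mod 821)
131^32 ≡ 43^2 = 1849 ≡ 207 (mod 821)
131^64 ≡ 207^2 = 42849 ≡ 157 (mod 821)
131^81 = 131^64 · 131^16 · 131^1 ≡ 157 · 43 · 131 (mod 821).
Accumulate the product:
157 · 43 = 6751 ≡ 183
183 · 131 = 23973 ≡ 164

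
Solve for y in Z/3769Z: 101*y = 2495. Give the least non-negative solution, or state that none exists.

gcd(101, 3769) = 1, so a unique solution mod 3769 exists.
101⁻¹ ≡ 1530 (mod 3769).
y ≡ 1530*2495 ≡ 3122 (mod 3769).

3122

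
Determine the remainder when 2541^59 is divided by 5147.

By square-and-multiply:
59 in binary is 111011, i.e. 59 = 32 + 16 + 8 + 2 + 1.
2541^1 ≡ 2541 (mod 5147)
2541^2 ≡ 2541^2 = 6456681 ≡ 2343 (mod 5147)
2541^4 ≡ 2343^2 = 5489649 ≡ 2947 (mod 5147)
2541^8 ≡ 2947^2 = 8684809 ≡ 1820 (mod 5147)
2541^16 ≡ 1820^2 = 3312400 ≡ 2879 (mod 5147)
2541^32 ≡ 2879^2 = 8288641 ≡ 1971 (mod 5147)
2541^59 = 2541^32 · 2541^16 · 2541^8 · 2541^2 · 2541^1 ≡ 1971 · 2879 · 1820 · 2343 · 2541 (mod 5147).
Accumulate the product:
1971 · 2879 = 5674509 ≡ 2515
2515 · 1820 = 4577300 ≡ 1617
1617 · 2343 = 3788631 ≡ 439
439 · 2541 = 1115499 ≡ 3747

3747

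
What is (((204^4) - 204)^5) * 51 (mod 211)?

154

(204)^4 ≡ 80 (mod 211)
80 - 204 = -124 ≡ 87 (mod 211)
(87)^5 ≡ 123 (mod 211)
123 * 51 = 6273 ≡ 154 (mod 211)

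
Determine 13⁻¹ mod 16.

Apply the Euclidean algorithm and back-substitute:
16 = 1×13 + 3
13 = 4×3 + 1
3 = 3×1 + 0
gcd(13, 16) = 1, so the inverse exists.
Back-substitute for 1:
1 = 1×13 − 4×3
  = −4×16 + 5×13
So 13⁻¹ ≡ 5 (mod 16).

5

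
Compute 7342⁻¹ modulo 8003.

3269

Apply the Euclidean algorithm and back-substitute:
8003 = 1·7342 + 661
7342 = 11·661 + 71
661 = 9·71 + 22
71 = 3·22 + 5
22 = 4·5 + 2
5 = 2·2 + 1
2 = 2·1 + 0
gcd(7342, 8003) = 1, so the inverse exists.
Bézout: 1 = −2999·8003 + 3269·7342.
So 7342⁻¹ ≡ 3269 (mod 8003).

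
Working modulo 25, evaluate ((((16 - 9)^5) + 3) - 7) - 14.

14

16 - 9 = 7
(7)^5 ≡ 7 (mod 25)
7 + 3 = 10
10 - 7 = 3
3 - 14 = -11 ≡ 14 (mod 25)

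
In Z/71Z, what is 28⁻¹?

Run the extended Euclidean algorithm:
71 = 2*28 + 15
28 = 1*15 + 13
15 = 1*13 + 2
13 = 6*2 + 1
2 = 2*1 + 0
gcd(28, 71) = 1, so the inverse exists.
Back-substitute for 1:
1 = 1*13 − 6*2
  = −6*15 + 7*13
  = 7*28 − 13*15
  = −13*71 + 33*28
So 28⁻¹ ≡ 33 (mod 71).

33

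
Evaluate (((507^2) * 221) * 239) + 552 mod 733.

(507)^2 ≡ 499 (mod 733)
499 * 221 = 110279 ≡ 329 (mod 733)
329 * 239 = 78631 ≡ 200 (mod 733)
200 + 552 = 752 ≡ 19 (mod 733)

19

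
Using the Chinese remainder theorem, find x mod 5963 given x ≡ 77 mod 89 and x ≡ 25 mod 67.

2035

89⁻¹ mod 67: 89*64 ≡ 1 (mod 67), so 89⁻¹ ≡ 64.
x = 77 + 89*((25 − 77)*64 mod 67) = 77 + 89*22 = 2035.
Check: 2035 mod 89 = 77, 2035 mod 67 = 25. ✓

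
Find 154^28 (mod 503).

50

28 in binary is 11100, i.e. 28 = 16 + 8 + 4.
154^1 ≡ 154 (mod 503)
154^2 ≡ 154^2 = 23716 ≡ 75 (mod 503)
154^4 ≡ 75^2 = 5625 ≡ 92 (mod 503)
154^8 ≡ 92^2 = 8464 ≡ 416 (mod 503)
154^16 ≡ 416^2 = 173056 ≡ 24 (mod 503)
154^28 = 154^16 * 154^8 * 154^4 ≡ 24 * 416 * 92 (mod 503).
Accumulate the product:
24 * 416 = 9984 ≡ 427
427 * 92 = 39284 ≡ 50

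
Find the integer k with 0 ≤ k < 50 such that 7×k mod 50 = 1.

43

Apply the Euclidean algorithm and back-substitute:
50 = 7·7 + 1
7 = 7·1 + 0
gcd(7, 50) = 1, so the inverse exists.
Back-substitute for 1:
1 = 1·50 − 7·7
So 7⁻¹ ≡ −7 ≡ 43 (mod 50).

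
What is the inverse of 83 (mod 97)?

90

By the extended Euclidean algorithm:
97 = 1*83 + 14
83 = 5*14 + 13
14 = 1*13 + 1
13 = 13*1 + 0
gcd(83, 97) = 1, so the inverse exists.
Back-substitute for 1:
1 = 1*14 − 1*13
  = −1*83 + 6*14
  = 6*97 − 7*83
So 83⁻¹ ≡ −7 ≡ 90 (mod 97).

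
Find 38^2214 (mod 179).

2214 in binary is 100010100110, i.e. 2214 = 2048 + 128 + 32 + 4 + 2.
38^1 ≡ 38 (mod 179)
38^2 ≡ 38^2 = 1444 ≡ 12 (mod 179)
38^4 ≡ 12^2 = 144 (mod 179)
38^8 ≡ 144^2 = 20736 ≡ 151 (mod 179)
38^16 ≡ 151^2 = 22801 ≡ 68 (mod 179)
38^32 ≡ 68^2 = 4624 ≡ 149 (mod 179)
38^64 ≡ 149^2 = 22201 ≡ 5 (mod 179)
38^128 ≡ 5^2 = 25 (mod 179)
38^256 ≡ 25^2 = 625 ≡ 88 (mod 179)
38^512 ≡ 88^2 = 7744 ≡ 47 (mod 179)
38^1024 ≡ 47^2 = 2209 ≡ 61 (mod 179)
38^2048 ≡ 61^2 = 3721 ≡ 141 (mod 179)
38^2214 = 38^2048 · 38^128 · 38^32 · 38^4 · 38^2 ≡ 141 · 25 · 149 · 144 · 12 (mod 179).
Accumulate the product:
141 · 25 = 3525 ≡ 124
124 · 149 = 18476 ≡ 39
39 · 144 = 5616 ≡ 67
67 · 12 = 804 ≡ 88

88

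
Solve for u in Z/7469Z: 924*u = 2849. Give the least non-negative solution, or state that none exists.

gcd(924, 7469) = 77, and 77 | 2849, so solutions exist.
Divide through by 77: 12*u = 37 (mod 97).
12⁻¹ ≡ 89 (mod 97).
u ≡ 89*37 ≡ 92 (mod 97).
The smallest non-negative solution is u = 92.

92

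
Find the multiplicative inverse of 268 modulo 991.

Apply the Euclidean algorithm and back-substitute:
991 = 3*268 + 187
268 = 1*187 + 81
187 = 2*81 + 25
81 = 3*25 + 6
25 = 4*6 + 1
6 = 6*1 + 0
gcd(268, 991) = 1, so the inverse exists.
Bézout: 1 = 43*991 − 159*268.
So 268⁻¹ ≡ −159 ≡ 832 (mod 991).

832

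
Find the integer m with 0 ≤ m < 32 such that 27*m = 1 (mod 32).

Apply the Euclidean algorithm and back-substitute:
32 = 1·27 + 5
27 = 5·5 + 2
5 = 2·2 + 1
2 = 2·1 + 0
gcd(27, 32) = 1, so the inverse exists.
Back-substitute for 1:
1 = 1·5 − 2·2
  = −2·27 + 11·5
  = 11·32 − 13·27
So 27⁻¹ ≡ −13 ≡ 19 (mod 32).

19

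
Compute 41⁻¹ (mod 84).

41

Run the extended Euclidean algorithm:
84 = 2×41 + 2
41 = 20×2 + 1
2 = 2×1 + 0
gcd(41, 84) = 1, so the inverse exists.
Bézout: 1 = −20×84 + 41×41.
So 41⁻¹ ≡ 41 (mod 84).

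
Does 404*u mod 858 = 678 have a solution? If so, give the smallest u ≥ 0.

gcd(404, 858) = 2, and 2 | 678, so solutions exist.
Divide through by 2: 202*u ≡ 339 (mod 429).
202⁻¹ ≡ 223 (mod 429).
u ≡ 223*339 ≡ 93 (mod 429).
The smallest non-negative solution is u = 93.

93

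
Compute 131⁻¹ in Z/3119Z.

3119 = 23×131 + 106
131 = 1×106 + 25
106 = 4×25 + 6
25 = 4×6 + 1
6 = 6×1 + 0
gcd(131, 3119) = 1, so the inverse exists.
Bézout: 1 = −21×3119 + 500×131.
So 131⁻¹ ≡ 500 (mod 3119).

500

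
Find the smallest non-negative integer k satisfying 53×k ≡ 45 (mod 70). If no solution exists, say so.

55

gcd(53, 70) = 1, so a unique solution mod 70 exists.
53⁻¹ ≡ 37 (mod 70).
k ≡ 37×45 ≡ 55 (mod 70).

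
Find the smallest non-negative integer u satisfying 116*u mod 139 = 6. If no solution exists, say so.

36

gcd(116, 139) = 1, so a unique solution mod 139 exists.
116⁻¹ ≡ 6 (mod 139).
u ≡ 6*6 ≡ 36 (mod 139).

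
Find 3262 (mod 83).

3262 = 39×83 + 25, so 3262 ≡ 25 (mod 83).

25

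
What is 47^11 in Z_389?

215

11 in binary is 1011, i.e. 11 = 8 + 2 + 1.
47^1 ≡ 47 (mod 389)
47^2 ≡ 47^2 = 2209 ≡ 264 (mod 389)
47^4 ≡ 264^2 = 69696 ≡ 65 (mod 389)
47^8 ≡ 65^2 = 4225 ≡ 335 (mod 389)
47^11 = 47^8 × 47^2 × 47^1 ≡ 335 × 264 × 47 (mod 389).
Accumulate the product:
335 × 264 = 88440 ≡ 137
137 × 47 = 6439 ≡ 215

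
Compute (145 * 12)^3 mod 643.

145 * 12 = 1740 ≡ 454 (mod 643)
(454)^3 ≡ 231 (mod 643)

231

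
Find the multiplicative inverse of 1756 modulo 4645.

By the extended Euclidean algorithm:
4645 = 2*1756 + 1133
1756 = 1*1133 + 623
1133 = 1*623 + 510
623 = 1*510 + 113
510 = 4*113 + 58
113 = 1*58 + 55
58 = 1*55 + 3
55 = 18*3 + 1
3 = 3*1 + 0
gcd(1756, 4645) = 1, so the inverse exists.
Bézout: 1 = −575*4645 + 1521*1756.
So 1756⁻¹ ≡ 1521 (mod 4645).

1521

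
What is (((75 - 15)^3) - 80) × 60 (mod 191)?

52

75 - 15 = 60
(60)^3 ≡ 170 (mod 191)
170 - 80 = 90
90 × 60 = 5400 ≡ 52 (mod 191)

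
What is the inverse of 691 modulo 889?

220

889 = 1*691 + 198
691 = 3*198 + 97
198 = 2*97 + 4
97 = 24*4 + 1
4 = 4*1 + 0
gcd(691, 889) = 1, so the inverse exists.
Back-substitute for 1:
1 = 1*97 − 24*4
  = −24*198 + 49*97
  = 49*691 − 171*198
  = −171*889 + 220*691
So 691⁻¹ ≡ 220 (mod 889).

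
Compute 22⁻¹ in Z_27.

Apply the Euclidean algorithm and back-substitute:
27 = 1×22 + 5
22 = 4×5 + 2
5 = 2×2 + 1
2 = 2×1 + 0
gcd(22, 27) = 1, so the inverse exists.
Bézout: 1 = 9×27 − 11×22.
So 22⁻¹ ≡ −11 ≡ 16 (mod 27).

16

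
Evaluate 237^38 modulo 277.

188

Compute successive squares:
38 in binary is 100110, i.e. 38 = 32 + 4 + 2.
237^1 ≡ 237 (mod 277)
237^2 ≡ 237^2 = 56169 ≡ 215 (mod 277)
237^4 ≡ 215^2 = 46225 ≡ 243 (mod 277)
237^8 ≡ 243^2 = 59049 ≡ 48 (mod 277)
237^16 ≡ 48^2 = 2304 ≡ 88 (mod 277)
237^32 ≡ 88^2 = 7744 ≡ 265 (mod 277)
237^38 = 237^32 × 237^4 × 237^2 ≡ 265 × 243 × 215 (mod 277).
Accumulate the product:
265 × 243 = 64395 ≡ 131
131 × 215 = 28165 ≡ 188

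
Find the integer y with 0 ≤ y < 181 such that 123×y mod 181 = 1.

78

181 = 1×123 + 58
123 = 2×58 + 7
58 = 8×7 + 2
7 = 3×2 + 1
2 = 2×1 + 0
gcd(123, 181) = 1, so the inverse exists.
Bézout: 1 = −53×181 + 78×123.
So 123⁻¹ ≡ 78 (mod 181).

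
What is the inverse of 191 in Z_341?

25

341 = 1×191 + 150
191 = 1×150 + 41
150 = 3×41 + 27
41 = 1×27 + 14
27 = 1×14 + 13
14 = 1×13 + 1
13 = 13×1 + 0
gcd(191, 341) = 1, so the inverse exists.
Bézout: 1 = −14×341 + 25×191.
So 191⁻¹ ≡ 25 (mod 341).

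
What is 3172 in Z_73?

3172 = 43·73 + 33, so 3172 ≡ 33 (mod 73).

33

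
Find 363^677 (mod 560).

Compute successive squares:
677 in binary is 1010100101, i.e. 677 = 512 + 128 + 32 + 4 + 1.
363^1 ≡ 363 (mod 560)
363^2 ≡ 363^2 = 131769 ≡ 169 (mod 560)
363^4 ≡ 169^2 = 28561 ≡ 1 (mod 560)
363^8 ≡ 1^2 = 1 (mod 560)
363^16 ≡ 1^2 = 1 (mod 560)
363^32 ≡ 1^2 = 1 (mod 560)
363^64 ≡ 1^2 = 1 (mod 560)
363^128 ≡ 1^2 = 1 (mod 560)
363^256 ≡ 1^2 = 1 (mod 560)
363^512 ≡ 1^2 = 1 (mod 560)
363^677 = 363^512 * 363^128 * 363^32 * 363^4 * 363^1 ≡ 1 * 1 * 1 * 1 * 363 (mod 560).
Accumulate the product:
1 * 1 = 1
1 * 1 = 1
1 * 1 = 1
1 * 363 = 363

363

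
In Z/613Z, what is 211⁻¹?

276

Run the extended Euclidean algorithm:
613 = 2·211 + 191
211 = 1·191 + 20
191 = 9·20 + 11
20 = 1·11 + 9
11 = 1·9 + 2
9 = 4·2 + 1
2 = 2·1 + 0
gcd(211, 613) = 1, so the inverse exists.
Back-substitute for 1:
1 = 1·9 − 4·2
  = −4·11 + 5·9
  = 5·20 − 9·11
  = −9·191 + 86·20
  = 86·211 − 95·191
  = −95·613 + 276·211
So 211⁻¹ ≡ 276 (mod 613).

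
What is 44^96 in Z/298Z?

Compute successive squares:
44^1 ≡ 44 (mod 298)
44^2 ≡ 44^2 = 1936 ≡ 148 (mod 298)
44^4 ≡ 148^2 = 21904 ≡ 150 (mod 298)
44^8 ≡ 150^2 = 22500 ≡ 150 (mod 298)
44^16 ≡ 150^2 = 22500 ≡ 150 (mod 298)
44^32 ≡ 150^2 = 22500 ≡ 150 (mod 298)
44^64 ≡ 150^2 = 22500 ≡ 150 (mod 298)
44^96 = 44^64 * 44^32 ≡ 150 * 150 (mod 298).
150 * 150 = 22500 ≡ 150 (mod 298).

150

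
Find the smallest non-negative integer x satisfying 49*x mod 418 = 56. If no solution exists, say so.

240

gcd(49, 418) = 1, so a unique solution mod 418 exists.
49⁻¹ ≡ 273 (mod 418).
x ≡ 273*56 ≡ 240 (mod 418).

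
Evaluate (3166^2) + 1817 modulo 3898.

(3166)^2 ≡ 1798 (mod 3898)
1798 + 1817 = 3615

3615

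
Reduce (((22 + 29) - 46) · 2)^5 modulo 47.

31

22 + 29 = 51 ≡ 4 (mod 47)
4 - 46 = -42 ≡ 5 (mod 47)
5 · 2 = 10
(10)^5 ≡ 31 (mod 47)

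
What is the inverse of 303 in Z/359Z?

250

359 = 1*303 + 56
303 = 5*56 + 23
56 = 2*23 + 10
23 = 2*10 + 3
10 = 3*3 + 1
3 = 3*1 + 0
gcd(303, 359) = 1, so the inverse exists.
Back-substitute for 1:
1 = 1*10 − 3*3
  = −3*23 + 7*10
  = 7*56 − 17*23
  = −17*303 + 92*56
  = 92*359 − 109*303
So 303⁻¹ ≡ −109 ≡ 250 (mod 359).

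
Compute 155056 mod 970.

155056 = 159*970 + 826, so 155056 ≡ 826 (mod 970).

826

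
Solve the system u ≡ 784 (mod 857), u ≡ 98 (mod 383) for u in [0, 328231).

857⁻¹ mod 383: 857*282 ≡ 1 (mod 383), so 857⁻¹ ≡ 282.
u = 784 + 857*((98 − 784)*282 mod 383) = 784 + 857*346 = 297306.
Check: 297306 mod 857 = 784, 297306 mod 383 = 98. ✓

297306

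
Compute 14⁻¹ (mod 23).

5

By the extended Euclidean algorithm:
23 = 1*14 + 9
14 = 1*9 + 5
9 = 1*5 + 4
5 = 1*4 + 1
4 = 4*1 + 0
gcd(14, 23) = 1, so the inverse exists.
Bézout: 1 = −3*23 + 5*14.
So 14⁻¹ ≡ 5 (mod 23).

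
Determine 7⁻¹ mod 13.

2

Apply the Euclidean algorithm and back-substitute:
13 = 1*7 + 6
7 = 1*6 + 1
6 = 6*1 + 0
gcd(7, 13) = 1, so the inverse exists.
Back-substitute for 1:
1 = 1*7 − 1*6
  = −1*13 + 2*7
So 7⁻¹ ≡ 2 (mod 13).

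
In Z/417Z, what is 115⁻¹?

Apply the Euclidean algorithm and back-substitute:
417 = 3·115 + 72
115 = 1·72 + 43
72 = 1·43 + 29
43 = 1·29 + 14
29 = 2·14 + 1
14 = 14·1 + 0
gcd(115, 417) = 1, so the inverse exists.
Bézout: 1 = 8·417 − 29·115.
So 115⁻¹ ≡ −29 ≡ 388 (mod 417).

388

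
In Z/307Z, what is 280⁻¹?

Run the extended Euclidean algorithm:
307 = 1*280 + 27
280 = 10*27 + 10
27 = 2*10 + 7
10 = 1*7 + 3
7 = 2*3 + 1
3 = 3*1 + 0
gcd(280, 307) = 1, so the inverse exists.
Back-substitute for 1:
1 = 1*7 − 2*3
  = −2*10 + 3*7
  = 3*27 − 8*10
  = −8*280 + 83*27
  = 83*307 − 91*280
So 280⁻¹ ≡ −91 ≡ 216 (mod 307).

216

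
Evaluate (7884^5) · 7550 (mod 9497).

(7884)^5 ≡ 4511 (mod 9497)
4511 · 7550 = 34058050 ≡ 1808 (mod 9497)

1808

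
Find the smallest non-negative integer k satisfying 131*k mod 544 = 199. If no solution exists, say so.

205

gcd(131, 544) = 1, so a unique solution mod 544 exists.
131⁻¹ ≡ 299 (mod 544).
k ≡ 299*199 ≡ 205 (mod 544).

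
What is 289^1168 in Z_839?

137

Using repeated squaring:
1168 in binary is 10010010000, i.e. 1168 = 1024 + 128 + 16.
289^1 ≡ 289 (mod 839)
289^2 ≡ 289^2 = 83521 ≡ 460 (mod 839)
289^4 ≡ 460^2 = 211600 ≡ 172 (mod 839)
289^8 ≡ 172^2 = 29584 ≡ 219 (mod 839)
289^16 ≡ 219^2 = 47961 ≡ 138 (mod 839)
289^32 ≡ 138^2 = 19044 ≡ 586 (mod 839)
289^64 ≡ 586^2 = 343396 ≡ 245 (mod 839)
289^128 ≡ 245^2 = 60025 ≡ 456 (mod 839)
289^256 ≡ 456^2 = 207936 ≡ 703 (mod 839)
289^512 ≡ 703^2 = 494209 ≡ 38 (mod 839)
289^1024 ≡ 38^2 = 1444 ≡ 605 (mod 839)
289^1168 = 289^1024 × 289^128 × 289^16 ≡ 605 × 456 × 138 (mod 839).
Accumulate the product:
605 × 456 = 275880 ≡ 688
688 × 138 = 94944 ≡ 137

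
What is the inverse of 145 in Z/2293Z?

2293 = 15*145 + 118
145 = 1*118 + 27
118 = 4*27 + 10
27 = 2*10 + 7
10 = 1*7 + 3
7 = 2*3 + 1
3 = 3*1 + 0
gcd(145, 2293) = 1, so the inverse exists.
Back-substitute for 1:
1 = 1*7 − 2*3
  = −2*10 + 3*7
  = 3*27 − 8*10
  = −8*118 + 35*27
  = 35*145 − 43*118
  = −43*2293 + 680*145
So 145⁻¹ ≡ 680 (mod 2293).

680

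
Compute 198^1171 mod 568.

By square-and-multiply:
198^1 ≡ 198 (mod 568)
198^2 ≡ 198^2 = 39204 ≡ 12 (mod 568)
198^4 ≡ 12^2 = 144 (mod 568)
198^8 ≡ 144^2 = 20736 ≡ 288 (mod 568)
198^16 ≡ 288^2 = 82944 ≡ 16 (mod 568)
198^32 ≡ 16^2 = 256 (mod 568)
198^64 ≡ 256^2 = 65536 ≡ 216 (mod 568)
198^128 ≡ 216^2 = 46656 ≡ 80 (mod 568)
198^256 ≡ 80^2 = 6400 ≡ 152 (mod 568)
198^512 ≡ 152^2 = 23104 ≡ 384 (mod 568)
198^1024 ≡ 384^2 = 147456 ≡ 344 (mod 568)
198^1171 = 198^1024 * 198^128 * 198^16 * 198^2 * 198^1 ≡ 344 * 80 * 16 * 12 * 198 (mod 568).
Accumulate the product:
344 * 80 = 27520 ≡ 256
256 * 16 = 4096 ≡ 120
120 * 12 = 1440 ≡ 304
304 * 198 = 60192 ≡ 552

552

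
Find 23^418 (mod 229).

By square-and-multiply:
418 in binary is 110100010, i.e. 418 = 256 + 128 + 32 + 2.
23^1 ≡ 23 (mod 229)
23^2 ≡ 23^2 = 529 ≡ 71 (mod 229)
23^4 ≡ 71^2 = 5041 ≡ 3 (mod 229)
23^8 ≡ 3^2 = 9 (mod 229)
23^16 ≡ 9^2 = 81 (mod 229)
23^32 ≡ 81^2 = 6561 ≡ 149 (mod 229)
23^64 ≡ 149^2 = 22201 ≡ 217 (mod 229)
23^128 ≡ 217^2 = 47089 ≡ 144 (mod 229)
23^256 ≡ 144^2 = 20736 ≡ 126 (mod 229)
23^418 = 23^256 × 23^128 × 23^32 × 23^2 ≡ 126 × 144 × 149 × 71 (mod 229).
Accumulate the product:
126 × 144 = 18144 ≡ 53
53 × 149 = 7897 ≡ 111
111 × 71 = 7881 ≡ 95

95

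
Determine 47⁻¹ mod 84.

59

By the extended Euclidean algorithm:
84 = 1×47 + 37
47 = 1×37 + 10
37 = 3×10 + 7
10 = 1×7 + 3
7 = 2×3 + 1
3 = 3×1 + 0
gcd(47, 84) = 1, so the inverse exists.
Bézout: 1 = 14×84 − 25×47.
So 47⁻¹ ≡ −25 ≡ 59 (mod 84).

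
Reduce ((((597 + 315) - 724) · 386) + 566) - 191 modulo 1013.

597 + 315 = 912
912 - 724 = 188
188 · 386 = 72568 ≡ 645 (mod 1013)
645 + 566 = 1211 ≡ 198 (mod 1013)
198 - 191 = 7

7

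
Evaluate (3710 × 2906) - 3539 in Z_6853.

3710 × 2906 = 10781260 ≡ 1491 (mod 6853)
1491 - 3539 = -2048 ≡ 4805 (mod 6853)

4805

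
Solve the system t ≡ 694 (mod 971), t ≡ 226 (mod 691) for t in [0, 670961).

545425

971⁻¹ mod 691: 971*269 ≡ 1 (mod 691), so 971⁻¹ ≡ 269.
t = 694 + 971*((226 − 694)*269 mod 691) = 694 + 971*561 = 545425.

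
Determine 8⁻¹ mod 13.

5

Apply the Euclidean algorithm and back-substitute:
13 = 1·8 + 5
8 = 1·5 + 3
5 = 1·3 + 2
3 = 1·2 + 1
2 = 2·1 + 0
gcd(8, 13) = 1, so the inverse exists.
Back-substitute for 1:
1 = 1·3 − 1·2
  = −1·5 + 2·3
  = 2·8 − 3·5
  = −3·13 + 5·8
So 8⁻¹ ≡ 5 (mod 13).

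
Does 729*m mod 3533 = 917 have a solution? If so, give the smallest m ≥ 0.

gcd(729, 3533) = 1, so a unique solution mod 3533 exists.
729⁻¹ ≡ 1735 (mod 3533).
m ≡ 1735*917 ≡ 1145 (mod 3533).

1145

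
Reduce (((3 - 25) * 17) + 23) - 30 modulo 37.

3 - 25 = -22 ≡ 15 (mod 37)
15 * 17 = 255 ≡ 33 (mod 37)
33 + 23 = 56 ≡ 19 (mod 37)
19 - 30 = -11 ≡ 26 (mod 37)

26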